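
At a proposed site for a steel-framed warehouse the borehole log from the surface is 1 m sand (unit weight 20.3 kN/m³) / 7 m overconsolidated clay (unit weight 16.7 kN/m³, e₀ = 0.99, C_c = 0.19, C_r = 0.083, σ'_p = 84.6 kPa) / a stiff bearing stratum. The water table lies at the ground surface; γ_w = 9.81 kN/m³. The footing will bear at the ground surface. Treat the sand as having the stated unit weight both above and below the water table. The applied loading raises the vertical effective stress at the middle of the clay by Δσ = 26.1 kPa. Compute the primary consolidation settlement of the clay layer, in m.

S_c ≈ 0.0713 m

Mid-depth of clay below the ground surface: z = 1 + 7/2 = 4.5 m.
Total vertical stress at mid-clay: σ_v = 20.3×1 + 16.7×3.5 = 78.75 kPa.
Pore pressure: u = 9.81×(4.5 − 0) = 44.145 kPa.
Initial effective stress: σ'_0 = σ_v − u = 78.75 − 44.145 = 34.605 kPa.
Final effective stress: σ'_f = 34.605 + 26.1 = 60.705 kPa.
σ'_f = 60.705 ≤ σ'_p = 84.6 kPa, so the clay remains overconsolidated and only the recompression index applies:
S_c = C_r·H/(1+e₀)·log₁₀(σ'_f/σ'_0) = 0.083×7/1.99×log₁₀(60.705/34.605)
    = 0.29196 × 0.24409 = 0.07126 m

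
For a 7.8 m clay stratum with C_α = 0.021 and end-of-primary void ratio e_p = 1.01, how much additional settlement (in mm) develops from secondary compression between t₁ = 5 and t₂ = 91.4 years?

Secondary compression: S_s = C_α·H/(1+e_p)·log₁₀(t₂/t₁)
S_s = 0.021×7.8/(1+1.01)×log₁₀(91.4/5)
    = 0.08149 × 1.262 = 0.1028 m

S_s ≈ 103 mm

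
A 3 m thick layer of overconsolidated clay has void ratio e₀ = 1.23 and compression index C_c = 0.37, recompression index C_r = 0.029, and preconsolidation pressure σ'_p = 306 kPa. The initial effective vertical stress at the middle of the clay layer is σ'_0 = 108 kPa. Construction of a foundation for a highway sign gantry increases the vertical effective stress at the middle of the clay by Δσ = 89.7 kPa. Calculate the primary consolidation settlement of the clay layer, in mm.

Final effective stress: σ'_f = 108 + 89.7 = 197.7 kPa.
σ'_f = 197.7 ≤ σ'_p = 306 kPa, so the clay remains overconsolidated and only the recompression index applies:
S_c = C_r·H/(1+e₀)·log₁₀(σ'_f/σ'_0) = 0.029×3/2.23×log₁₀(197.7/108)
    = 0.039014 × 0.26258 = 0.01024 m

S_c ≈ 10.2 mm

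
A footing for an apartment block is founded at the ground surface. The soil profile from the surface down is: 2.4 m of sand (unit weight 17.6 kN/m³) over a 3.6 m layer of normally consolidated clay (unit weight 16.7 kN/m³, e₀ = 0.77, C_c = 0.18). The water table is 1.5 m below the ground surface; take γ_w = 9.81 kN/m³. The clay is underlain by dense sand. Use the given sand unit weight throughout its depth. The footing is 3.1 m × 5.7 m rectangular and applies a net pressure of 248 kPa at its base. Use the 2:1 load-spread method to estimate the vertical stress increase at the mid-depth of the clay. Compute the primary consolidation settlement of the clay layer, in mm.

S_c ≈ 134 mm

Mid-depth of clay below the ground surface: z = 2.4 + 3.6/2 = 4.2 m.
Total vertical stress at mid-clay: σ_v = 17.6×2.4 + 16.7×1.8 = 72.3 kPa.
Pore pressure: u = 9.81×(4.2 − 1.5) = 26.487 kPa.
Initial effective stress: σ'_0 = σ_v − u = 72.3 − 26.487 = 45.813 kPa.
Stress increase at mid-clay by the 2:1 spreading method:
Δσ = qBL/((B+z)(L+z)) = 248×3.1×5.7/((3.1+4.2)(5.7+4.2)) = 60.636 kPa
Final effective stress: σ'_f = σ'_0 + Δσ = 45.813 + 60.636 = 106.45 kPa.
Normally consolidated clay, so the full stress increment lies on the virgin compression line:
S_c = C_c·H/(1+e₀)·log₁₀(σ'_f/σ'_0) = 0.18×3.6/(1+0.77)×log₁₀(106.45/45.813)
    = 0.3661 × 0.36616 = 0.1341 m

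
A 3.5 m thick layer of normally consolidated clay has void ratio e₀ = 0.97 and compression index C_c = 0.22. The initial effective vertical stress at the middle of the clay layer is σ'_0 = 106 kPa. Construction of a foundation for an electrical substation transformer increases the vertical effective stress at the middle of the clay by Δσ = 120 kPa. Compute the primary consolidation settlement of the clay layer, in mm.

Final effective stress: σ'_f = σ'_0 + Δσ = 106 + 120 = 226 kPa.
Normally consolidated clay, so the full stress increment lies on the virgin compression line:
S_c = C_c·H/(1+e₀)·log₁₀(σ'_f/σ'_0) = 0.22×3.5/(1+0.97)×log₁₀(226/106)
    = 0.39086 × 0.3288 = 0.1285 m

S_c ≈ 129 mm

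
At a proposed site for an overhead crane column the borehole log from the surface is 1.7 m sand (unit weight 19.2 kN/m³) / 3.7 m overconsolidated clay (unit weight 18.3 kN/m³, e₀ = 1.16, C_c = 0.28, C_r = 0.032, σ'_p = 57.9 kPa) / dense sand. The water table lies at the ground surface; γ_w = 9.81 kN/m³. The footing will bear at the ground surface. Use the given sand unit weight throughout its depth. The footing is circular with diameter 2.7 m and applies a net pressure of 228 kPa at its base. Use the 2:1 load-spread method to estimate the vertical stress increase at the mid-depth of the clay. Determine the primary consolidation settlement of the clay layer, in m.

S_c ≈ 0.0661 m

Mid-depth of clay below the ground surface: z = 1.7 + 3.7/2 = 3.55 m.
Total vertical stress at mid-clay: σ_v = 19.2×1.7 + 18.3×1.85 = 66.495 kPa.
Pore pressure: u = 9.81×(3.55 − 0) = 34.825 kPa.
Initial effective stress: σ'_0 = σ_v − u = 66.495 − 34.825 = 31.67 kPa.
Stress increase at mid-clay by the 2:1 spreading method:
Δσ ≈ qD²/(D+z)² = 228×2.7²/(2.7+3.55)² = 42.55 kPa
Final effective stress: σ'_f = 31.67 + 42.55 = 74.22 kPa.
σ'_f = 74.22 > σ'_p = 57.9 kPa, so the stress path crosses the preconsolidation pressure — recompression up to σ'_p, then virgin compression beyond:
S_c = H/(1+e₀)·[C_r·log₁₀(σ'_p/σ'_0) + C_c·log₁₀(σ'_f/σ'_p)]
    = 3.7/2.16 × [0.032×log₁₀(57.9/31.67) + 0.28×log₁₀(74.22/57.9)]
    = 1.713 × [0.008385 + 0.030196] = 0.06609 m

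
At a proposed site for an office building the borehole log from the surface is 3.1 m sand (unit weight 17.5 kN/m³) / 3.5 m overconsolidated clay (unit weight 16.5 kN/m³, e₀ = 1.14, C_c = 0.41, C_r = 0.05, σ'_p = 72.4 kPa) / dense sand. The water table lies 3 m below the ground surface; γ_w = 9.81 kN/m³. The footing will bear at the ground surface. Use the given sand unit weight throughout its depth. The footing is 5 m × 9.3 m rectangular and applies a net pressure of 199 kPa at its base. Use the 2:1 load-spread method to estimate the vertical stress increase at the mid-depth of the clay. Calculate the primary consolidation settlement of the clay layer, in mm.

Mid-depth of clay below the ground surface: z = 3.1 + 3.5/2 = 4.85 m.
Total vertical stress at mid-clay: σ_v = 17.5×3.1 + 16.5×1.75 = 83.125 kPa.
Pore pressure: u = 9.81×(4.85 − 3) = 18.149 kPa.
Initial effective stress: σ'_0 = σ_v − u = 83.125 − 18.149 = 64.976 kPa.
Stress increase at mid-clay by the 2:1 spreading method:
Δσ = qBL/((B+z)(L+z)) = 199×5×9.3/((5+4.85)(9.3+4.85)) = 66.392 kPa
Final effective stress: σ'_f = 64.976 + 66.392 = 131.37 kPa.
σ'_f = 131.37 > σ'_p = 72.4 kPa, so the stress path crosses the preconsolidation pressure — recompression up to σ'_p, then virgin compression beyond:
S_c = H/(1+e₀)·[C_r·log₁₀(σ'_p/σ'_0) + C_c·log₁₀(σ'_f/σ'_p)]
    = 3.5/2.14 × [0.05×log₁₀(72.4/64.976) + 0.41×log₁₀(131.37/72.4)]
    = 1.6355 × [0.0023493 + 0.10609] = 0.1774 m

S_c ≈ 177 mm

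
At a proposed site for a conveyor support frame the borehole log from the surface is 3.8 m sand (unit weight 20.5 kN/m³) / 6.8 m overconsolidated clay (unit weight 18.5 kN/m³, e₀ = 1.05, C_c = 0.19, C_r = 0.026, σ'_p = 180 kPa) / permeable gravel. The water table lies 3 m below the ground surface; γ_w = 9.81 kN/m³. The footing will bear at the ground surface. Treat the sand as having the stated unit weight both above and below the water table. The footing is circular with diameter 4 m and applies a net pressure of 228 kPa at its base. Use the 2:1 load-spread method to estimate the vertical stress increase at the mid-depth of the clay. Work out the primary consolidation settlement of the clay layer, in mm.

S_c ≈ 9.6 mm

Mid-depth of clay below the ground surface: z = 3.8 + 6.8/2 = 7.2 m.
Total vertical stress at mid-clay: σ_v = 20.5×3.8 + 18.5×3.4 = 140.8 kPa.
Pore pressure: u = 9.81×(7.2 − 3) = 41.202 kPa.
Initial effective stress: σ'_0 = σ_v − u = 140.8 − 41.202 = 99.598 kPa.
Stress increase at mid-clay by the 2:1 spreading method:
Δσ ≈ qD²/(D+z)² = 228×4²/(4+7.2)² = 29.082 kPa
Final effective stress: σ'_f = 99.598 + 29.082 = 128.68 kPa.
σ'_f = 128.68 ≤ σ'_p = 180 kPa, so the clay remains overconsolidated and only the recompression index applies:
S_c = C_r·H/(1+e₀)·log₁₀(σ'_f/σ'_0) = 0.026×6.8/2.05×log₁₀(128.68/99.598)
    = 0.086245 × 0.11126 = 0.009596 m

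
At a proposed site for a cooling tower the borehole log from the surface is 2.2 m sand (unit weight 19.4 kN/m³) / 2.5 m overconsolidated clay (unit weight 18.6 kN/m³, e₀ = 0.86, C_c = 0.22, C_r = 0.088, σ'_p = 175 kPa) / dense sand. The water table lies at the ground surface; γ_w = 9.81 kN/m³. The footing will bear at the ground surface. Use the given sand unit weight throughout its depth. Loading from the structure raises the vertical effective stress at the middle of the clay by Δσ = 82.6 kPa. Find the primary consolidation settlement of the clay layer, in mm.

S_c ≈ 65.4 mm

Mid-depth of clay below the ground surface: z = 2.2 + 2.5/2 = 3.45 m.
Total vertical stress at mid-clay: σ_v = 19.4×2.2 + 18.6×1.25 = 65.93 kPa.
Pore pressure: u = 9.81×(3.45 − 0) = 33.845 kPa.
Initial effective stress: σ'_0 = σ_v − u = 65.93 − 33.845 = 32.085 kPa.
Final effective stress: σ'_f = 32.085 + 82.6 = 114.69 kPa.
σ'_f = 114.69 ≤ σ'_p = 175 kPa, so the clay remains overconsolidated and only the recompression index applies:
S_c = C_r·H/(1+e₀)·log₁₀(σ'_f/σ'_0) = 0.088×2.5/1.86×log₁₀(114.69/32.085)
    = 0.11828 × 0.55322 = 0.06544 m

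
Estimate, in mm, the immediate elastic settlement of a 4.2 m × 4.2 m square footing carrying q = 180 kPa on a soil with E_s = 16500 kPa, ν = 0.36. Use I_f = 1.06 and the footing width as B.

Immediate (elastic) settlement: S_e = q·B·(1−ν²)/E_s · I_f.
S_e = 180 × 4.2 × (1 − 0.36²) / 16500 × 1.06
    = 180 × 4.2 × 0.8704 / 16500 × 1.06
    = 0.04227 m = 42.27 mm

S_e ≈ 42.3 mm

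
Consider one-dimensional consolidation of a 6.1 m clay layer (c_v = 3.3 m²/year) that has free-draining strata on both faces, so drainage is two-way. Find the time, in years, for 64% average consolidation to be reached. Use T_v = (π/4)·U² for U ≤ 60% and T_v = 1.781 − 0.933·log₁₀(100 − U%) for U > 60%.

Drainage path length: H_d = H/2 = 3.05 m (double drainage).
U > 60%: T_v = 1.781 − 0.933·log₁₀(100 − 64) = 0.32897.
t = T_v·H_d²/c_v = 0.32897×3.05²/3.3 = 0.9273 years.

t ≈ 0.927 years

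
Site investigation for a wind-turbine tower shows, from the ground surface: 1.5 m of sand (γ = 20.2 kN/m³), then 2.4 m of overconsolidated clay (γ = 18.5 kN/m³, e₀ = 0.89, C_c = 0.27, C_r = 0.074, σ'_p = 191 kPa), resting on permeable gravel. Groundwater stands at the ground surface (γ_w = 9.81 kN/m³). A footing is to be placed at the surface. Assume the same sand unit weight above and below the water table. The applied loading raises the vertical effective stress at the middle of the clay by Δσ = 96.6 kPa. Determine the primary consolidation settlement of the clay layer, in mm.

Mid-depth of clay below the ground surface: z = 1.5 + 2.4/2 = 2.7 m.
Total vertical stress at mid-clay: σ_v = 20.2×1.5 + 18.5×1.2 = 52.5 kPa.
Pore pressure: u = 9.81×(2.7 − 0) = 26.487 kPa.
Initial effective stress: σ'_0 = σ_v − u = 52.5 − 26.487 = 26.013 kPa.
Final effective stress: σ'_f = 26.013 + 96.6 = 122.61 kPa.
σ'_f = 122.61 ≤ σ'_p = 191 kPa, so the clay remains overconsolidated and only the recompression index applies:
S_c = C_r·H/(1+e₀)·log₁₀(σ'_f/σ'_0) = 0.074×2.4/1.89×log₁₀(122.61/26.013)
    = 0.093965 × 0.67334 = 0.06327 m

S_c ≈ 63.3 mm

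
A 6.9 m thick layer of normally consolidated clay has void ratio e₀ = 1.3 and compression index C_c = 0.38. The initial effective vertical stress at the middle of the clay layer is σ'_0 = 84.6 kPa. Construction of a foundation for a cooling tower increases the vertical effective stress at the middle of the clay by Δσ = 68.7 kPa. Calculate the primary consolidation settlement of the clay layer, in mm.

S_c ≈ 294 mm

Final effective stress: σ'_f = σ'_0 + Δσ = 84.6 + 68.7 = 153.3 kPa.
Normally consolidated clay, so the full stress increment lies on the virgin compression line:
S_c = C_c·H/(1+e₀)·log₁₀(σ'_f/σ'_0) = 0.38×6.9/(1+1.3)×log₁₀(153.3/84.6)
    = 1.14 × 0.25817 = 0.2943 m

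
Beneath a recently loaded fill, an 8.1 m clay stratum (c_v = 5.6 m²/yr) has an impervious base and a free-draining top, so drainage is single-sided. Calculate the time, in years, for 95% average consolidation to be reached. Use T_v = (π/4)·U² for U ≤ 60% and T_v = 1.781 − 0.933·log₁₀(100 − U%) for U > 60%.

Drainage path length: H_d = H = 8.1 m (single drainage).
U > 60%: T_v = 1.781 − 0.933·log₁₀(100 − 95) = 1.1289.
t = T_v·H_d²/c_v = 1.1289×8.1²/5.6 = 13.23 years.

t ≈ 13.2 years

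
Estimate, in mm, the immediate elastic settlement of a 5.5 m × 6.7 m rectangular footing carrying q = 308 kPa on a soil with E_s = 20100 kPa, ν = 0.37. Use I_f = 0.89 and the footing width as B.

Immediate (elastic) settlement: S_e = q·B·(1−ν²)/E_s · I_f.
S_e = 308 × 5.5 × (1 − 0.37²) / 20100 × 0.89
    = 308 × 5.5 × 0.8631 / 20100 × 0.89
    = 0.06474 m = 64.74 mm

S_e ≈ 64.7 mm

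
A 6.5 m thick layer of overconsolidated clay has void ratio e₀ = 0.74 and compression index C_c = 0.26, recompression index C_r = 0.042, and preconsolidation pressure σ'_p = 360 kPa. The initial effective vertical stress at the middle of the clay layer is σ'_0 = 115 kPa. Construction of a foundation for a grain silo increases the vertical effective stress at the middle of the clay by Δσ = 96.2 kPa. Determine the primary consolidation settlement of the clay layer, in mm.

S_c ≈ 41.4 mm

Final effective stress: σ'_f = 115 + 96.2 = 211.2 kPa.
σ'_f = 211.2 ≤ σ'_p = 360 kPa, so the clay remains overconsolidated and only the recompression index applies:
S_c = C_r·H/(1+e₀)·log₁₀(σ'_f/σ'_0) = 0.042×6.5/1.74×log₁₀(211.2/115)
    = 0.1569 × 0.264 = 0.04142 m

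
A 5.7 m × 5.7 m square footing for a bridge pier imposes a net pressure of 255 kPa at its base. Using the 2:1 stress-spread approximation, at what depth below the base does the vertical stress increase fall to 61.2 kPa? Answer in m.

z ≈ 5.94 m

2:1 spreading — at depth z the loaded area has grown by z in each plan dimension:
qB²/(B+z)² = Δσ_z ⇒ z = B(√(q/Δσ_z) − 1) = 5.7×(√(255/61.2) − 1) = 5.935 m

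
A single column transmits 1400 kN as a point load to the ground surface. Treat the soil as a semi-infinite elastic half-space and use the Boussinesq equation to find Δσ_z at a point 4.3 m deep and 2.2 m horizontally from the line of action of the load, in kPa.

Δσ_z ≈ 20.2 kPa

Boussinesq vertical stress below a point load on an elastic half-space:
Δσ_z = 3P/(2πz²) · [1 + (r/z)²]^(−5/2)
r/z = 2.2/4.3 = 0.51163; [1+(r/z)²]^(−5/2) = 0.55918.
Δσ_z = 3×1400/(2π×4.3²) × 0.55918 = 36.152 × 0.55918 = 20.22 kPa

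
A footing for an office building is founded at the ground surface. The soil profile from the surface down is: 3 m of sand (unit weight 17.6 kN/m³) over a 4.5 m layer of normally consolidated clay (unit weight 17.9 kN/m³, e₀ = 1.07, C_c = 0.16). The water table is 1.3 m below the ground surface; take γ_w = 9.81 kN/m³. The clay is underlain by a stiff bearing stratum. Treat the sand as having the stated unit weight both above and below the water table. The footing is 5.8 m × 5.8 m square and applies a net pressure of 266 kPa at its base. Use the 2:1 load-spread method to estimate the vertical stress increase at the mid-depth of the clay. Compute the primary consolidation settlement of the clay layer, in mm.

Mid-depth of clay below the ground surface: z = 3 + 4.5/2 = 5.25 m.
Total vertical stress at mid-clay: σ_v = 17.6×3 + 17.9×2.25 = 93.075 kPa.
Pore pressure: u = 9.81×(5.25 − 1.3) = 38.75 kPa.
Initial effective stress: σ'_0 = σ_v − u = 93.075 − 38.75 = 54.325 kPa.
Stress increase at mid-clay by the 2:1 spreading method:
Δσ = qBL/((B+z)(L+z)) = 266×5.8×5.8/((5.8+5.25)(5.8+5.25)) = 73.285 kPa
Final effective stress: σ'_f = σ'_0 + Δσ = 54.325 + 73.285 = 127.61 kPa.
Normally consolidated clay, so the full stress increment lies on the virgin compression line:
S_c = C_c·H/(1+e₀)·log₁₀(σ'_f/σ'_0) = 0.16×4.5/(1+1.07)×log₁₀(127.61/54.325)
    = 0.34783 × 0.37088 = 0.129 m

S_c ≈ 129 mm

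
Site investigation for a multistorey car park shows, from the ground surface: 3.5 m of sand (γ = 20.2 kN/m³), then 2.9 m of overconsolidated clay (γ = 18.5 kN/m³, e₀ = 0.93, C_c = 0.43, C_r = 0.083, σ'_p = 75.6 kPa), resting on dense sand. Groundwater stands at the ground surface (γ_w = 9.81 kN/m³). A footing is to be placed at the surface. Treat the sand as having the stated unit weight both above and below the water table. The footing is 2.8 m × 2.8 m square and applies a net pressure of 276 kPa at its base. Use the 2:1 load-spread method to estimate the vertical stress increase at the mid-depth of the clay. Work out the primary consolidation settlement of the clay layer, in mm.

S_c ≈ 56.4 mm

Mid-depth of clay below the ground surface: z = 3.5 + 2.9/2 = 4.95 m.
Total vertical stress at mid-clay: σ_v = 20.2×3.5 + 18.5×1.45 = 97.525 kPa.
Pore pressure: u = 9.81×(4.95 − 0) = 48.56 kPa.
Initial effective stress: σ'_0 = σ_v − u = 97.525 − 48.56 = 48.965 kPa.
Stress increase at mid-clay by the 2:1 spreading method:
Δσ = qBL/((B+z)(L+z)) = 276×2.8×2.8/((2.8+4.95)(2.8+4.95)) = 36.026 kPa
Final effective stress: σ'_f = 48.965 + 36.026 = 84.991 kPa.
σ'_f = 84.991 > σ'_p = 75.6 kPa, so the stress path crosses the preconsolidation pressure — recompression up to σ'_p, then virgin compression beyond:
S_c = H/(1+e₀)·[C_r·log₁₀(σ'_p/σ'_0) + C_c·log₁₀(σ'_f/σ'_p)]
    = 2.9/1.93 × [0.083×log₁₀(75.6/48.965) + 0.43×log₁₀(84.991/75.6)]
    = 1.5026 × [0.015657 + 0.021866] = 0.05638 m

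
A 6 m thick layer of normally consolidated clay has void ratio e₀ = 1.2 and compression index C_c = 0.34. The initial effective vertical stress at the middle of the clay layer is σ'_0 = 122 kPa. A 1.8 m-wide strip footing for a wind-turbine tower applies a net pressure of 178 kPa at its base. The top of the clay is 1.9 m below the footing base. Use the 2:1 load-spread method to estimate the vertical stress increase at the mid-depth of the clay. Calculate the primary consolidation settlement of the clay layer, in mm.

S_c ≈ 133 mm

Mid-depth of clay below the footing base: z = 1.9 + 6/2 = 4.9 m.
Stress increase at mid-clay by the 2:1 spreading method:
Δσ = qB/(B+z) = 178×1.8/(1.8+4.9) = 47.821 kPa
Final effective stress: σ'_f = σ'_0 + Δσ = 122 + 47.821 = 169.82 kPa.
Normally consolidated clay, so the full stress increment lies on the virgin compression line:
S_c = C_c·H/(1+e₀)·log₁₀(σ'_f/σ'_0) = 0.34×6/(1+1.2)×log₁₀(169.82/122)
    = 0.92727 × 0.14363 = 0.1332 m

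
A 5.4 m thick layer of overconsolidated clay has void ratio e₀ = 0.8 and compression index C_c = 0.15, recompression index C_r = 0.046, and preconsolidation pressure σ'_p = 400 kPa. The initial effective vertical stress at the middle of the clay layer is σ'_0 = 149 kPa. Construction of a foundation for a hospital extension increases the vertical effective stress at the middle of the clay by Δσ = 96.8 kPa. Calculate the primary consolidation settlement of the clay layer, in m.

Final effective stress: σ'_f = 149 + 96.8 = 245.8 kPa.
σ'_f = 245.8 ≤ σ'_p = 400 kPa, so the clay remains overconsolidated and only the recompression index applies:
S_c = C_r·H/(1+e₀)·log₁₀(σ'_f/σ'_0) = 0.046×5.4/1.8×log₁₀(245.8/149)
    = 0.138 × 0.2174 = 0.03 m

S_c ≈ 0.03 m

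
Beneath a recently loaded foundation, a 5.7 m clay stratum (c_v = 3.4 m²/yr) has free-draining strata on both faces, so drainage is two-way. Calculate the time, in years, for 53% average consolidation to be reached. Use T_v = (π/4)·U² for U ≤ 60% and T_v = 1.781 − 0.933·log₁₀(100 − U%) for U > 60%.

t ≈ 0.527 years

Drainage path length: H_d = H/2 = 2.85 m (double drainage).
U ≤ 60%: T_v = (π/4)·U² = (π/4)×0.53² = 0.22062.
t = T_v·H_d²/c_v = 0.22062×2.85²/3.4 = 0.5271 years.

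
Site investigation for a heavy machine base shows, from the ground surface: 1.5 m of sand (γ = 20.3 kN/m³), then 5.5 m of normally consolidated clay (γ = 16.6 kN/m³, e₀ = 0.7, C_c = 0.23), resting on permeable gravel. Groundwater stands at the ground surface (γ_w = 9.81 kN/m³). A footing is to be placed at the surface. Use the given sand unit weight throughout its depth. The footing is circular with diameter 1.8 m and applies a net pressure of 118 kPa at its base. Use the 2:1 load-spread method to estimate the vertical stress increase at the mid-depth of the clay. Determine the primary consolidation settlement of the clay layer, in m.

S_c ≈ 0.0857 m

Mid-depth of clay below the ground surface: z = 1.5 + 5.5/2 = 4.25 m.
Total vertical stress at mid-clay: σ_v = 20.3×1.5 + 16.6×2.75 = 76.1 kPa.
Pore pressure: u = 9.81×(4.25 − 0) = 41.693 kPa.
Initial effective stress: σ'_0 = σ_v − u = 76.1 − 41.693 = 34.407 kPa.
Stress increase at mid-clay by the 2:1 spreading method:
Δσ ≈ qD²/(D+z)² = 118×1.8²/(1.8+4.25)² = 10.445 kPa
Final effective stress: σ'_f = σ'_0 + Δσ = 34.407 + 10.445 = 44.852 kPa.
Normally consolidated clay, so the full stress increment lies on the virgin compression line:
S_c = C_c·H/(1+e₀)·log₁₀(σ'_f/σ'_0) = 0.23×5.5/(1+0.7)×log₁₀(44.852/34.407)
    = 0.74412 × 0.11514 = 0.08568 m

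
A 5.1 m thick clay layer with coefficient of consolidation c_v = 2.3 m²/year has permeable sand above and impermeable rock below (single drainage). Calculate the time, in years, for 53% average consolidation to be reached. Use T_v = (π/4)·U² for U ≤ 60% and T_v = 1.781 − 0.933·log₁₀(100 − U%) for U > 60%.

t ≈ 2.49 years

Drainage path length: H_d = H = 5.1 m (single drainage).
U ≤ 60%: T_v = (π/4)·U² = (π/4)×0.53² = 0.22062.
t = T_v·H_d²/c_v = 0.22062×5.1²/2.3 = 2.495 years.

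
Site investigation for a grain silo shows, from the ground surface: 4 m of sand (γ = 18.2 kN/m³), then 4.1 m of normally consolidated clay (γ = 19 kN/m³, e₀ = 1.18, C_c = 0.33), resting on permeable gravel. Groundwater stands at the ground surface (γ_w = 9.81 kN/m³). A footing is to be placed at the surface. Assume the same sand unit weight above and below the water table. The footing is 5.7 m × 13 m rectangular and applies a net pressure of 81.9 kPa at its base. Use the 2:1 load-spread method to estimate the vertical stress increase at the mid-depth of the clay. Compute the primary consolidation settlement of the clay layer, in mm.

S_c ≈ 112 mm

Mid-depth of clay below the ground surface: z = 4 + 4.1/2 = 6.05 m.
Total vertical stress at mid-clay: σ_v = 18.2×4 + 19×2.05 = 111.75 kPa.
Pore pressure: u = 9.81×(6.05 − 0) = 59.351 kPa.
Initial effective stress: σ'_0 = σ_v − u = 111.75 − 59.351 = 52.399 kPa.
Stress increase at mid-clay by the 2:1 spreading method:
Δσ = qBL/((B+z)(L+z)) = 81.9×5.7×13/((5.7+6.05)(13+6.05)) = 27.112 kPa
Final effective stress: σ'_f = σ'_0 + Δσ = 52.399 + 27.112 = 79.511 kPa.
Normally consolidated clay, so the full stress increment lies on the virgin compression line:
S_c = C_c·H/(1+e₀)·log₁₀(σ'_f/σ'_0) = 0.33×4.1/(1+1.18)×log₁₀(79.511/52.399)
    = 0.62064 × 0.1811 = 0.1124 m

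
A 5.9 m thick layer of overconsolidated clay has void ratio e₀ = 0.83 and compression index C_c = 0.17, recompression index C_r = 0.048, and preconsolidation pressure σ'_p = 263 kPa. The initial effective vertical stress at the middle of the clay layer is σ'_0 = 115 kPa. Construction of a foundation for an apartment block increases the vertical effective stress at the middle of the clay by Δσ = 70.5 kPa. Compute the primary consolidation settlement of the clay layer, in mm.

Final effective stress: σ'_f = 115 + 70.5 = 185.5 kPa.
σ'_f = 185.5 ≤ σ'_p = 263 kPa, so the clay remains overconsolidated and only the recompression index applies:
S_c = C_r·H/(1+e₀)·log₁₀(σ'_f/σ'_0) = 0.048×5.9/1.83×log₁₀(185.5/115)
    = 0.15475 × 0.20765 = 0.03213 m

S_c ≈ 32.1 mm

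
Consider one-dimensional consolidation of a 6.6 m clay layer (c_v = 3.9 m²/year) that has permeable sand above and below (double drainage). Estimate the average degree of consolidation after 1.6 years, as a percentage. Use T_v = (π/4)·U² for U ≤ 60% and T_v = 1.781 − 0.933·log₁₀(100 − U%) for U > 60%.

U ≈ 80.3 %

Drainage path length: H_d = H/2 = 3.3 m (double drainage).
T_v = c_v·t/H_d² = 3.9×1.6/3.3² = 0.573.
T_v = 0.573 corresponds to the U > 60% branch:
U = 1 − 10^((1.781 − T_v)/0.933)/100 = 0.8029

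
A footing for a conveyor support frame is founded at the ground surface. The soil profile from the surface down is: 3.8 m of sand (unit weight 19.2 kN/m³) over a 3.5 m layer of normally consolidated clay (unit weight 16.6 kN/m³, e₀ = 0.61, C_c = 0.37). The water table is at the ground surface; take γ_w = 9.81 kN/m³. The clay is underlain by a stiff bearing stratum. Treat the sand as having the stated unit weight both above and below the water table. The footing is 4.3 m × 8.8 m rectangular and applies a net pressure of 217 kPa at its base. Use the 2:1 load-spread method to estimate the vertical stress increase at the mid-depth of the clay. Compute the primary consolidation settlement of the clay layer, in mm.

S_c ≈ 279 mm

Mid-depth of clay below the ground surface: z = 3.8 + 3.5/2 = 5.55 m.
Total vertical stress at mid-clay: σ_v = 19.2×3.8 + 16.6×1.75 = 102.01 kPa.
Pore pressure: u = 9.81×(5.55 − 0) = 54.446 kPa.
Initial effective stress: σ'_0 = σ_v − u = 102.01 − 54.446 = 47.564 kPa.
Stress increase at mid-clay by the 2:1 spreading method:
Δσ = qBL/((B+z)(L+z)) = 217×4.3×8.8/((4.3+5.55)(8.8+5.55)) = 58.093 kPa
Final effective stress: σ'_f = σ'_0 + Δσ = 47.564 + 58.093 = 105.66 kPa.
Normally consolidated clay, so the full stress increment lies on the virgin compression line:
S_c = C_c·H/(1+e₀)·log₁₀(σ'_f/σ'_0) = 0.37×3.5/(1+0.61)×log₁₀(105.66/47.564)
    = 0.80435 × 0.34663 = 0.2788 m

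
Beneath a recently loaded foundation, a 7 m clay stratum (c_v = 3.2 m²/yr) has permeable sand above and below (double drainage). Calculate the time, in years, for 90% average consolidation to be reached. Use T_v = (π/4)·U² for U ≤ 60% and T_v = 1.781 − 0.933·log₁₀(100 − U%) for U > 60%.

t ≈ 3.25 years

Drainage path length: H_d = H/2 = 3.5 m (double drainage).
U > 60%: T_v = 1.781 − 0.933·log₁₀(100 − 90) = 0.848.
t = T_v·H_d²/c_v = 0.848×3.5²/3.2 = 3.246 years.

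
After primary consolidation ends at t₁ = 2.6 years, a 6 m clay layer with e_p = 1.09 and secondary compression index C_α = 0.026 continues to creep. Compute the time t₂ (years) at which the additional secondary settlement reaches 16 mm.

t₂ ≈ 4.26 years

S_s = C_α·H/(1+e_p)·log₁₀(t₂/t₁) ⇒ log₁₀(t₂/t₁) = S_s·(1+e_p)/(C_α·H).
log₁₀(t₂/t₁) = 0.016 × (1+1.09) / (0.026×6) = 0.2144
t₂ = t₁ × 10^0.2144 = 2.6 × 1.638 = 4.259 years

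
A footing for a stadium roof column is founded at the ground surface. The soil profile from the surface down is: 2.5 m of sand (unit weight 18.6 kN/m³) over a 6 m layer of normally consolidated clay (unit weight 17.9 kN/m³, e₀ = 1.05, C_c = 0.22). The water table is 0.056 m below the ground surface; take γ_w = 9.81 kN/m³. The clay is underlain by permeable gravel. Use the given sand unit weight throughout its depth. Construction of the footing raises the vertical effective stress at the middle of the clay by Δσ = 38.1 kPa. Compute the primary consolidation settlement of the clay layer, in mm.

S_c ≈ 167 mm

Mid-depth of clay below the ground surface: z = 2.5 + 6/2 = 5.5 m.
Total vertical stress at mid-clay: σ_v = 18.6×2.5 + 17.9×3 = 100.2 kPa.
Pore pressure: u = 9.81×(5.5 − 0.056) = 53.406 kPa.
Initial effective stress: σ'_0 = σ_v − u = 100.2 − 53.406 = 46.794 kPa.
Final effective stress: σ'_f = σ'_0 + Δσ = 46.794 + 38.1 = 84.894 kPa.
Normally consolidated clay, so the full stress increment lies on the virgin compression line:
S_c = C_c·H/(1+e₀)·log₁₀(σ'_f/σ'_0) = 0.22×6/(1+1.05)×log₁₀(84.894/46.794)
    = 0.6439 × 0.25869 = 0.1666 m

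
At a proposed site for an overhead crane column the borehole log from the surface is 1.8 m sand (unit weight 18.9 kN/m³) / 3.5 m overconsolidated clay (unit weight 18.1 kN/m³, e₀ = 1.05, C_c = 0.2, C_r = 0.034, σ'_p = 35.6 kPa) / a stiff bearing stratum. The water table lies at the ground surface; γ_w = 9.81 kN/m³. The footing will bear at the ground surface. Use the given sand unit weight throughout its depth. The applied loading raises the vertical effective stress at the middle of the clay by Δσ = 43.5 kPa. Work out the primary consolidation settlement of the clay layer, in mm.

Mid-depth of clay below the ground surface: z = 1.8 + 3.5/2 = 3.55 m.
Total vertical stress at mid-clay: σ_v = 18.9×1.8 + 18.1×1.75 = 65.695 kPa.
Pore pressure: u = 9.81×(3.55 − 0) = 34.825 kPa.
Initial effective stress: σ'_0 = σ_v − u = 65.695 − 34.825 = 30.87 kPa.
Final effective stress: σ'_f = 30.87 + 43.5 = 74.37 kPa.
σ'_f = 74.37 > σ'_p = 35.6 kPa, so the stress path crosses the preconsolidation pressure — recompression up to σ'_p, then virgin compression beyond:
S_c = H/(1+e₀)·[C_r·log₁₀(σ'_p/σ'_0) + C_c·log₁₀(σ'_f/σ'_p)]
    = 3.5/2.05 × [0.034×log₁₀(35.6/30.87) + 0.2×log₁₀(74.37/35.6)]
    = 1.7073 × [0.0021051 + 0.06399] = 0.1128 m

S_c ≈ 113 mm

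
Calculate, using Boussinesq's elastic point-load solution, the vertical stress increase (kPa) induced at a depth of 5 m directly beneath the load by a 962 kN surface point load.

Δσ_z ≈ 18.4 kPa

Boussinesq vertical stress below a point load on an elastic half-space:
Δσ_z = 3P/(2πz²) · [1 + (r/z)²]^(−5/2)
r/z = 0/5 = 0; [1+(r/z)²]^(−5/2) = 1.
Δσ_z = 3×962/(2π×5²) × 1 = 18.373 × 1 = 18.37 kPa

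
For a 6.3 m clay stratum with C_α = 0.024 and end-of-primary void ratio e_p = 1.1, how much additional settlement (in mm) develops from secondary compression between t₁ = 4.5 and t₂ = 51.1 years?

S_s ≈ 76 mm

Secondary compression: S_s = C_α·H/(1+e_p)·log₁₀(t₂/t₁)
S_s = 0.024×6.3/(1+1.1)×log₁₀(51.1/4.5)
    = 0.072 × 1.055 = 0.07598 m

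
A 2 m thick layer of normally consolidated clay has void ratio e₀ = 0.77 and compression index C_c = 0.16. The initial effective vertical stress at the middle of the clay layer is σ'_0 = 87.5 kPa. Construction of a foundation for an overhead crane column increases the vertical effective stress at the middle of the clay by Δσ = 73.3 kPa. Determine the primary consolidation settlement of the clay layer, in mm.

S_c ≈ 47.8 mm

Final effective stress: σ'_f = σ'_0 + Δσ = 87.5 + 73.3 = 160.8 kPa.
Normally consolidated clay, so the full stress increment lies on the virgin compression line:
S_c = C_c·H/(1+e₀)·log₁₀(σ'_f/σ'_0) = 0.16×2/(1+0.77)×log₁₀(160.8/87.5)
    = 0.18079 × 0.26428 = 0.04778 m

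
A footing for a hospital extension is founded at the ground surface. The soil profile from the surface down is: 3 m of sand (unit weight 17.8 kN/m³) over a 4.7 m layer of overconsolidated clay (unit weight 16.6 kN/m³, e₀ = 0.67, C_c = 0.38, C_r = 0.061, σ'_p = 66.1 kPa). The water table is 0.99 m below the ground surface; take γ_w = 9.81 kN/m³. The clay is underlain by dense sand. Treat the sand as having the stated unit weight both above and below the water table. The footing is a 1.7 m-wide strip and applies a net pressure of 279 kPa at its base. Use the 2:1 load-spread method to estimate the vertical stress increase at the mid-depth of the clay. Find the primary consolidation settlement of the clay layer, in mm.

Mid-depth of clay below the ground surface: z = 3 + 4.7/2 = 5.35 m.
Total vertical stress at mid-clay: σ_v = 17.8×3 + 16.6×2.35 = 92.41 kPa.
Pore pressure: u = 9.81×(5.35 − 0.99) = 42.772 kPa.
Initial effective stress: σ'_0 = σ_v − u = 92.41 − 42.772 = 49.638 kPa.
Stress increase at mid-clay by the 2:1 spreading method:
Δσ = qB/(B+z) = 279×1.7/(1.7+5.35) = 67.277 kPa
Final effective stress: σ'_f = 49.638 + 67.277 = 116.91 kPa.
σ'_f = 116.91 > σ'_p = 66.1 kPa, so the stress path crosses the preconsolidation pressure — recompression up to σ'_p, then virgin compression beyond:
S_c = H/(1+e₀)·[C_r·log₁₀(σ'_p/σ'_0) + C_c·log₁₀(σ'_f/σ'_p)]
    = 4.7/1.67 × [0.061×log₁₀(66.1/49.638) + 0.38×log₁₀(116.91/66.1)]
    = 2.8144 × [0.0075876 + 0.094107] = 0.2862 m

S_c ≈ 286 mm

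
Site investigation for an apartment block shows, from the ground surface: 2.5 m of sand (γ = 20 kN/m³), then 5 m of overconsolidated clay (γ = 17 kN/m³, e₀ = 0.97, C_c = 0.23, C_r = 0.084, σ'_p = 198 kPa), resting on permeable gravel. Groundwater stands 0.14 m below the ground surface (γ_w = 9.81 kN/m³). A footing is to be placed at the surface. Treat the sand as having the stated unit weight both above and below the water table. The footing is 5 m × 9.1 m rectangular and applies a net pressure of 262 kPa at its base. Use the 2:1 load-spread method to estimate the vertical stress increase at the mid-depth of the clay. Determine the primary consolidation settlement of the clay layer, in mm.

Mid-depth of clay below the ground surface: z = 2.5 + 5/2 = 5 m.
Total vertical stress at mid-clay: σ_v = 20×2.5 + 17×2.5 = 92.5 kPa.
Pore pressure: u = 9.81×(5 − 0.14) = 47.677 kPa.
Initial effective stress: σ'_0 = σ_v − u = 92.5 − 47.677 = 44.823 kPa.
Stress increase at mid-clay by the 2:1 spreading method:
Δσ = qBL/((B+z)(L+z)) = 262×5×9.1/((5+5)(9.1+5)) = 84.546 kPa
Final effective stress: σ'_f = 44.823 + 84.546 = 129.37 kPa.
σ'_f = 129.37 ≤ σ'_p = 198 kPa, so the clay remains overconsolidated and only the recompression index applies:
S_c = C_r·H/(1+e₀)·log₁₀(σ'_f/σ'_0) = 0.084×5/1.97×log₁₀(129.37/44.823)
    = 0.2132 × 0.46033 = 0.09814 m

S_c ≈ 98.1 mm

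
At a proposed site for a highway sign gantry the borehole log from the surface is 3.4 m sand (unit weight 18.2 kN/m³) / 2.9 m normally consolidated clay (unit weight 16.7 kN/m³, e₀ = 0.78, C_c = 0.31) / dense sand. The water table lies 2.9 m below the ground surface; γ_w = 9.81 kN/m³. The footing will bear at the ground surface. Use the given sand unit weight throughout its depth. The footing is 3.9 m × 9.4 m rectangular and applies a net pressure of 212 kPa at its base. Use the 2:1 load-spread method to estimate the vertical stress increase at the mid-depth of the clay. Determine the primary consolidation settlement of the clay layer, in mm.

Mid-depth of clay below the ground surface: z = 3.4 + 2.9/2 = 4.85 m.
Total vertical stress at mid-clay: σ_v = 18.2×3.4 + 16.7×1.45 = 86.095 kPa.
Pore pressure: u = 9.81×(4.85 − 2.9) = 19.13 kPa.
Initial effective stress: σ'_0 = σ_v − u = 86.095 − 19.13 = 66.965 kPa.
Stress increase at mid-clay by the 2:1 spreading method:
Δσ = qBL/((B+z)(L+z)) = 212×3.9×9.4/((3.9+4.85)(9.4+4.85)) = 62.331 kPa
Final effective stress: σ'_f = σ'_0 + Δσ = 66.965 + 62.331 = 129.3 kPa.
Normally consolidated clay, so the full stress increment lies on the virgin compression line:
S_c = C_c·H/(1+e₀)·log₁₀(σ'_f/σ'_0) = 0.31×2.9/(1+0.78)×log₁₀(129.3/66.965)
    = 0.50506 × 0.28575 = 0.1443 m

S_c ≈ 144 mm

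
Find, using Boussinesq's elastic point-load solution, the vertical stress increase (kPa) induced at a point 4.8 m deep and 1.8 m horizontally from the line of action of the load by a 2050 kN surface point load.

Boussinesq vertical stress below a point load on an elastic half-space:
Δσ_z = 3P/(2πz²) · [1 + (r/z)²]^(−5/2)
r/z = 1.8/4.8 = 0.375; [1+(r/z)²]^(−5/2) = 0.71969.
Δσ_z = 3×2050/(2π×4.8²) × 0.71969 = 42.483 × 0.71969 = 30.57 kPa

Δσ_z ≈ 30.6 kPa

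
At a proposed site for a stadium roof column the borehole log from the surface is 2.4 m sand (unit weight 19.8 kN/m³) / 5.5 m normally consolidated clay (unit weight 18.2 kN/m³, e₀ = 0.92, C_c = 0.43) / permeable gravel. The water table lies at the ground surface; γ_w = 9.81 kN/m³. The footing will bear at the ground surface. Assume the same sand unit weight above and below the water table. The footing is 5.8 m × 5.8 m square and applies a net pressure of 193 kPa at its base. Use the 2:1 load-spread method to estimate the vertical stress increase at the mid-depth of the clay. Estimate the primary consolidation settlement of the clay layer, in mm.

S_c ≈ 410 mm

Mid-depth of clay below the ground surface: z = 2.4 + 5.5/2 = 5.15 m.
Total vertical stress at mid-clay: σ_v = 19.8×2.4 + 18.2×2.75 = 97.57 kPa.
Pore pressure: u = 9.81×(5.15 − 0) = 50.522 kPa.
Initial effective stress: σ'_0 = σ_v − u = 97.57 − 50.522 = 47.048 kPa.
Stress increase at mid-clay by the 2:1 spreading method:
Δσ = qBL/((B+z)(L+z)) = 193×5.8×5.8/((5.8+5.15)(5.8+5.15)) = 54.148 kPa
Final effective stress: σ'_f = σ'_0 + Δσ = 47.048 + 54.148 = 101.2 kPa.
Normally consolidated clay, so the full stress increment lies on the virgin compression line:
S_c = C_c·H/(1+e₀)·log₁₀(σ'_f/σ'_0) = 0.43×5.5/(1+0.92)×log₁₀(101.2/47.048)
    = 1.2318 × 0.33264 = 0.4097 m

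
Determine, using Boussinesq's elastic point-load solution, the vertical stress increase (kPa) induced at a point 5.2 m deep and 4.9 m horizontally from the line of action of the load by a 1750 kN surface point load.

Boussinesq vertical stress below a point load on an elastic half-space:
Δσ_z = 3P/(2πz²) · [1 + (r/z)²]^(−5/2)
r/z = 4.9/5.2 = 0.94231; [1+(r/z)²]^(−5/2) = 0.20419.
Δσ_z = 3×1750/(2π×5.2²) × 0.20419 = 30.901 × 0.20419 = 6.31 kPa

Δσ_z ≈ 6.31 kPa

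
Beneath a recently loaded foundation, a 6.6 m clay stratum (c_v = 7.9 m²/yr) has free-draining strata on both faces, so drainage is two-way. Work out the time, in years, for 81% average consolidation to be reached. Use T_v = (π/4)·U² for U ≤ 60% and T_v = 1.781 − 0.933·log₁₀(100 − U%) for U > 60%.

t ≈ 0.81 years

Drainage path length: H_d = H/2 = 3.3 m (double drainage).
U > 60%: T_v = 1.781 − 0.933·log₁₀(100 − 81) = 0.58792.
t = T_v·H_d²/c_v = 0.58792×3.3²/7.9 = 0.8104 years.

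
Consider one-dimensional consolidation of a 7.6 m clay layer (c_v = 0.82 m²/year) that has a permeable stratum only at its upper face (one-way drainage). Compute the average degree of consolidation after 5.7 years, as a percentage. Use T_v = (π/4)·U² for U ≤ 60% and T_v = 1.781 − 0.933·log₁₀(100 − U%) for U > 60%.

Drainage path length: H_d = H = 7.6 m (single drainage).
T_v = c_v·t/H_d² = 0.82×5.7/7.6² = 0.080921.
T_v = 0.080921 corresponds to the U ≤ 60% branch:
U = √(4T_v/π) = 0.321

U ≈ 32.1 %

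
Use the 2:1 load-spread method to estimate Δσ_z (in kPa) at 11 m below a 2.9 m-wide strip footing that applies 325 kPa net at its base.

By the 2:1 method the load spreads at 1 horizontal : 2 vertical, so at depth z the loaded area has grown by z in each plan dimension:
Δσ = qB/(B+z) = 325×2.9/(2.9+11) = 67.806 kPa

Δσ_z ≈ 67.8 kPa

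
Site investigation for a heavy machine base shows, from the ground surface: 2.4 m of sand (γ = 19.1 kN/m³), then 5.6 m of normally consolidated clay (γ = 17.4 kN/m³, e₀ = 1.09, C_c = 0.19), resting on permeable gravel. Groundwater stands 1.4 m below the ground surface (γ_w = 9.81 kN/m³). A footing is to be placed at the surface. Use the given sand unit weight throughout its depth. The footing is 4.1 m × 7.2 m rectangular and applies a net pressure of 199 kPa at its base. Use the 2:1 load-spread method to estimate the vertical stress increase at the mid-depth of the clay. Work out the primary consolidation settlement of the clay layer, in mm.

Mid-depth of clay below the ground surface: z = 2.4 + 5.6/2 = 5.2 m.
Total vertical stress at mid-clay: σ_v = 19.1×2.4 + 17.4×2.8 = 94.56 kPa.
Pore pressure: u = 9.81×(5.2 − 1.4) = 37.278 kPa.
Initial effective stress: σ'_0 = σ_v − u = 94.56 − 37.278 = 57.282 kPa.
Stress increase at mid-clay by the 2:1 spreading method:
Δσ = qBL/((B+z)(L+z)) = 199×4.1×7.2/((4.1+5.2)(7.2+5.2)) = 50.941 kPa
Final effective stress: σ'_f = σ'_0 + Δσ = 57.282 + 50.941 = 108.22 kPa.
Normally consolidated clay, so the full stress increment lies on the virgin compression line:
S_c = C_c·H/(1+e₀)·log₁₀(σ'_f/σ'_0) = 0.19×5.6/(1+1.09)×log₁₀(108.22/57.282)
    = 0.50909 × 0.27629 = 0.1407 m

S_c ≈ 141 mm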